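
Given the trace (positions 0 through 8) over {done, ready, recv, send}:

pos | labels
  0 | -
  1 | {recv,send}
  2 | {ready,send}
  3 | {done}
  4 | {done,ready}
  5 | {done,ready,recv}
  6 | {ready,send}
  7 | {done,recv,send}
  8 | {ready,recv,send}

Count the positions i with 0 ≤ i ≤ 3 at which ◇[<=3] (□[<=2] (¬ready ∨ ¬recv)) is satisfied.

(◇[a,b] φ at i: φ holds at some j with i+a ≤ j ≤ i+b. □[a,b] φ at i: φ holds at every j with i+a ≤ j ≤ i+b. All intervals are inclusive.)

3

Evaluate at each i in [0,3]:
  i=0: ✓ (witness j=0)
  i=1: ✓ (witness j=1)
  i=2: ✓ (witness j=2)
  i=3: ✗ (none in [3,6])
Positions where it holds: {0, 1, 2} → 3.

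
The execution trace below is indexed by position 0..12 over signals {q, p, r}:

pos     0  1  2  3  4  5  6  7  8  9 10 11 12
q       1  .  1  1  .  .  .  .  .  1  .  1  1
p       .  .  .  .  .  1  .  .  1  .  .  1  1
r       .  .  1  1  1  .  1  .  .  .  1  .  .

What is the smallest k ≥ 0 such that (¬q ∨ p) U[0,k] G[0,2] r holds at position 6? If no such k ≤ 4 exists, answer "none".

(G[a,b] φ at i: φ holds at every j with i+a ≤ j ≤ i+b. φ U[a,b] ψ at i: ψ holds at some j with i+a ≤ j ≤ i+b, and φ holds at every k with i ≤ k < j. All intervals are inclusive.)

none

Need earliest j ≥ 6 with G[0,2] r, and (¬q ∨ p) at every k in [6,j-1].
  j=6: rhs fails.
  j=7: rhs fails.
  j=8: rhs fails.
  j=9: rhs fails.
  j=10: rhs fails.
No witness within the range → none.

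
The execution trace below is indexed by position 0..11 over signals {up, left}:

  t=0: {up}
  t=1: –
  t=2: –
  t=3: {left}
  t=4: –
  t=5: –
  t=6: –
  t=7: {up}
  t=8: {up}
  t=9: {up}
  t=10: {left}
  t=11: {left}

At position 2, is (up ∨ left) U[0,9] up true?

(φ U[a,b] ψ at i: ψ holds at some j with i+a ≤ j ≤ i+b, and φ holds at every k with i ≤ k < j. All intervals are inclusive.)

Need some j in [2,11] with up, and (up ∨ left) at every k in [2,j-1].
  j=2: up false.
  j=3: up false.
  j=4: up false.
  j=5: up false.
  j=6: up false.
  j=7: up holds, but (up ∨ left) fails at k=2 → not this j.
  j=8: up holds, but (up ∨ left) fails at k=2 → not this j.
  j=9: up holds, but (up ∨ left) fails at k=2 → not this j.
  j=10: up false.
  j=11: up false.
No j in the window works → until fails.

Does not hold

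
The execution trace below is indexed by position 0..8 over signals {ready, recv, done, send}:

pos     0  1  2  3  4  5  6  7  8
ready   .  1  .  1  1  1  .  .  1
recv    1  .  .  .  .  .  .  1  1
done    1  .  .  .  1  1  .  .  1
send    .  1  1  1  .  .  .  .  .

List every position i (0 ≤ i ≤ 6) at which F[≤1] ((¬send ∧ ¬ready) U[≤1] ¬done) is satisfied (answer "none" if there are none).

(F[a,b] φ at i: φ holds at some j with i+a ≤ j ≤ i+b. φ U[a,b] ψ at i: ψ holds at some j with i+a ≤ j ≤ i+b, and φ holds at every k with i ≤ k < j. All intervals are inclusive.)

Evaluate at each i in [0,6]:
  i=0: ✓ (witness j=0)
  i=1: ✓ (witness j=1)
  i=2: ✓ (witness j=2)
  i=3: ✓ (witness j=3)
  i=4: ✗ (none in [4,5])
  i=5: ✓ (witness j=6)
  i=6: ✓ (witness j=6)

0, 1, 2, 3, 5, 6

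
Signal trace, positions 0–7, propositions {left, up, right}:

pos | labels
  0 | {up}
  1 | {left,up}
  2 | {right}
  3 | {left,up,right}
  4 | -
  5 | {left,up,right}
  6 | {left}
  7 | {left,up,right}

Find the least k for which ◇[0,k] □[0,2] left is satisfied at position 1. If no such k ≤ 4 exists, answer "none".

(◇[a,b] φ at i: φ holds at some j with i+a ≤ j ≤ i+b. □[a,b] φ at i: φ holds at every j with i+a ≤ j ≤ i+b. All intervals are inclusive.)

4

Scan j = 1,2,… for □[0,2] left:
  j=1: fails
  j=2: fails
  j=3: fails
  j=4: fails
  j=5: holds
First hit at j=5, so smallest k = 5-1 = 4.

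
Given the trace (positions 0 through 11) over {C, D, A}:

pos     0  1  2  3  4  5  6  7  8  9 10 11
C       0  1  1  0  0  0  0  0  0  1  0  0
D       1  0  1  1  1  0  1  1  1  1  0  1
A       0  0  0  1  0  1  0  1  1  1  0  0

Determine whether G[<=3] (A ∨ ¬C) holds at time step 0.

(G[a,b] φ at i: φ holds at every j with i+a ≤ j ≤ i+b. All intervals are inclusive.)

Check (A ∨ ¬C) at every j in [0,3]:
  j=0: true
  j=1: false
  j=2: false
  j=3: true
Fails at j=1 → formula fails.

False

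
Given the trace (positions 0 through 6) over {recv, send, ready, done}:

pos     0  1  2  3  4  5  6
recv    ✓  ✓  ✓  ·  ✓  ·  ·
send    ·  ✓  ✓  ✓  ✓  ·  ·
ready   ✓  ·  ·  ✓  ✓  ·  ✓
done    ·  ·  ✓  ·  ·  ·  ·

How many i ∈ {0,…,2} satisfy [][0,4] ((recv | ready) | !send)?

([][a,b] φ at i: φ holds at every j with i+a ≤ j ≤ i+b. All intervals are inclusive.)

3

Evaluate at each i in [0,2]:
  i=0: ✓ (all of [0,4])
  i=1: ✓ (all of [1,5])
  i=2: ✓ (all of [2,6])
Positions where it holds: {0, 1, 2} → 3.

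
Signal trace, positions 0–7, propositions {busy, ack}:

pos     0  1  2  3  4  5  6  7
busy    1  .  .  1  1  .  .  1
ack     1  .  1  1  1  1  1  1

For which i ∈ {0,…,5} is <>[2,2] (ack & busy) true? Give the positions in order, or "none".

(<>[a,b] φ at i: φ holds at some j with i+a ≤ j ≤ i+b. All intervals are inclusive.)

1, 2, 5

Evaluate at each i in [0,5]:
  i=0: ✗ (none in [2,2])
  i=1: ✓ (witness j=3)
  i=2: ✓ (witness j=4)
  i=3: ✗ (none in [5,5])
  i=4: ✗ (none in [6,6])
  i=5: ✓ (witness j=7)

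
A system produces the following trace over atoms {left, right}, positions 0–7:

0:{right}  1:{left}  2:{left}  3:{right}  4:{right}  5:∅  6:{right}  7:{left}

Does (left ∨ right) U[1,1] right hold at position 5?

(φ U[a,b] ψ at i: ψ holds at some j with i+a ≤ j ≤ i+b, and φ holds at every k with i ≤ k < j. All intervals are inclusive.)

No

Need some j in [6,6] with right, and (left ∨ right) at every k in [5,j-1].
  j=6: right holds, but (left ∨ right) fails at k=5 → not this j.
No j in the window works → until fails.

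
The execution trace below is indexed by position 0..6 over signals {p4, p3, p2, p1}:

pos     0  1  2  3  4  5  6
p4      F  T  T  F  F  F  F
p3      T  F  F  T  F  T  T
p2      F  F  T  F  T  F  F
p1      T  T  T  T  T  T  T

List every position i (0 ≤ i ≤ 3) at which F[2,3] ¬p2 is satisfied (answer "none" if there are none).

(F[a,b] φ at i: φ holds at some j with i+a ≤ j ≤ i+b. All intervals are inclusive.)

0, 1, 2, 3

Evaluate at each i in [0,3]:
  i=0: ✓ (witness j=3)
  i=1: ✓ (witness j=3)
  i=2: ✓ (witness j=5)
  i=3: ✓ (witness j=5)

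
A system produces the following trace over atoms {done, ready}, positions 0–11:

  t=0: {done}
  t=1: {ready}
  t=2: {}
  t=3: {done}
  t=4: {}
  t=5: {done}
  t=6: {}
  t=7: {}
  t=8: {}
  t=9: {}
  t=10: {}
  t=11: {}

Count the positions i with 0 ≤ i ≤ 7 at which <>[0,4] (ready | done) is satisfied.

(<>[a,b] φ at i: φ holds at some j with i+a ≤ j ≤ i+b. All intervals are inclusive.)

Evaluate at each i in [0,7]:
  i=0: ✓ (witness j=0)
  i=1: ✓ (witness j=1)
  i=2: ✓ (witness j=3)
  i=3: ✓ (witness j=3)
  i=4: ✓ (witness j=5)
  i=5: ✓ (witness j=5)
  i=6: ✗ (none in [6,10])
  i=7: ✗ (none in [7,11])
Positions where it holds: {0, 1, 2, 3, 4, 5} → 6.

6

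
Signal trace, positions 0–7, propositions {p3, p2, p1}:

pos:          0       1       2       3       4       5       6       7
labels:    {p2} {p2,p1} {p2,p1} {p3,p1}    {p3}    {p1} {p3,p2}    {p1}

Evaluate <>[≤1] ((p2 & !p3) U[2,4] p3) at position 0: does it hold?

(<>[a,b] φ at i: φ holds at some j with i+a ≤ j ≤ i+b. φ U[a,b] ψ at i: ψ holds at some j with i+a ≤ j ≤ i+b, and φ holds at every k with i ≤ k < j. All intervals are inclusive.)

Holds

Check ((p2 & !p3) U[2,4] p3) at each j in [0,1]:
  j=0: holds
  j=1: holds
Found at j=0 → formula holds.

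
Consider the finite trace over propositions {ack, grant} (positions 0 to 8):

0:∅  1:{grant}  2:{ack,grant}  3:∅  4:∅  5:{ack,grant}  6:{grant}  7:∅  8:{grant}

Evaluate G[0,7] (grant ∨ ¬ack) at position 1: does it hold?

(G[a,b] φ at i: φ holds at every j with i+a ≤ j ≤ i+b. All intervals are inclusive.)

Check (grant ∨ ¬ack) at every j in [1,8]:
  j=1: true
  j=2: true
  j=3: true
  j=4: true
  j=5: true
  j=6: true
  j=7: true
  j=8: true
All positions satisfy it → formula holds.

True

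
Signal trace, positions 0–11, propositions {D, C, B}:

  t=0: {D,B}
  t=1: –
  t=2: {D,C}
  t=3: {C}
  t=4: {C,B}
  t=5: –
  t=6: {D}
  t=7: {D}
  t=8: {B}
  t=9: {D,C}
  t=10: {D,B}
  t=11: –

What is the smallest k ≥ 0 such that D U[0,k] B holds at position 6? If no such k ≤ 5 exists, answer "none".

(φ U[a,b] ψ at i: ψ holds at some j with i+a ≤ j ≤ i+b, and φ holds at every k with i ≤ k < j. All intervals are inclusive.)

2

Need earliest j ≥ 6 with B, and D at every k in [6,j-1].
  j=6: rhs fails.
  j=7: rhs fails.
  j=8: rhs holds; lhs holds on [6,7]. k = 2.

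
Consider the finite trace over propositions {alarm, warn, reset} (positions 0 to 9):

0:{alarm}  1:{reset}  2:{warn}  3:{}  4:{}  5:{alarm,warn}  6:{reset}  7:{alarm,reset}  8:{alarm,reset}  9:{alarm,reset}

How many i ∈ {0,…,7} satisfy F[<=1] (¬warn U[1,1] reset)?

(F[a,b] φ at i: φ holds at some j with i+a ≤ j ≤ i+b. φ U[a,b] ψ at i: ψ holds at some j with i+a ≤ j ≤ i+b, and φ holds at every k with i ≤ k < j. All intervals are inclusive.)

4

Evaluate at each i in [0,7]:
  i=0: ✓ (witness j=0)
  i=1: ✗ (none in [1,2])
  i=2: ✗ (none in [2,3])
  i=3: ✗ (none in [3,4])
  i=4: ✗ (none in [4,5])
  i=5: ✓ (witness j=6)
  i=6: ✓ (witness j=6)
  i=7: ✓ (witness j=7)
Positions where it holds: {0, 5, 6, 7} → 4.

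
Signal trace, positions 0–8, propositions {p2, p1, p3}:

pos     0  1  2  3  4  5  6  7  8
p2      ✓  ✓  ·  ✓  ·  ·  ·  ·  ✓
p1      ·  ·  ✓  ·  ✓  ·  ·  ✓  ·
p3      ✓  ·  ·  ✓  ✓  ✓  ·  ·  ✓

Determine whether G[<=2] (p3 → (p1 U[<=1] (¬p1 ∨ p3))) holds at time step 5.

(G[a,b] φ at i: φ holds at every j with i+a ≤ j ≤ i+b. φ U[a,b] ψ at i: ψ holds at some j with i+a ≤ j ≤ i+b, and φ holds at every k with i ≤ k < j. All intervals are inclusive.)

Check (p3 → (p1 U[<=1] (¬p1 ∨ p3))) at every j in [5,7]:
  j=5: antecedent true; consequent holds → ✓
  j=6: antecedent false → ✓
  j=7: antecedent false → ✓
All positions satisfy it → formula holds.

True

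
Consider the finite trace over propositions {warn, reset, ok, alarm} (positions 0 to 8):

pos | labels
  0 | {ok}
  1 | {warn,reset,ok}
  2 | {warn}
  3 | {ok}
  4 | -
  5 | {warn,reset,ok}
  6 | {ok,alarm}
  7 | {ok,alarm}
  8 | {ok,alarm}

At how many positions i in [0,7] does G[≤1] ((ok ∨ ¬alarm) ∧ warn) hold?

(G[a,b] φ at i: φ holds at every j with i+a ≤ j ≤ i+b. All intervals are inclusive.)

Evaluate at each i in [0,7]:
  i=0: ✗ (fails at j=0)
  i=1: ✓ (all of [1,2])
  i=2: ✗ (fails at j=3)
  i=3: ✗ (fails at j=3)
  i=4: ✗ (fails at j=4)
  i=5: ✗ (fails at j=6)
  i=6: ✗ (fails at j=6)
  i=7: ✗ (fails at j=7)
Positions where it holds: {1} → 1.

1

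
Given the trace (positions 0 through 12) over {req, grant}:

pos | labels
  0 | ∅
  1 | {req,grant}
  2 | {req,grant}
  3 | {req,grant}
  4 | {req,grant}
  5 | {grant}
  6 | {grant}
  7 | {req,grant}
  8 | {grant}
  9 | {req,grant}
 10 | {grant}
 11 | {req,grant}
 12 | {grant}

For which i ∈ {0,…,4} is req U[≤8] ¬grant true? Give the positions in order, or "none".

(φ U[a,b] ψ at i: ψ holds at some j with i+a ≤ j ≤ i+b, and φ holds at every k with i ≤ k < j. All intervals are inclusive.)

Evaluate at each i in [0,4]:
  i=0: ✓ (rhs at j=0)
  i=1: ✗ (no rhs in [1,9])
  i=2: ✗ (no rhs in [2,10])
  i=3: ✗ (no rhs in [3,11])
  i=4: ✗ (no rhs in [4,12])

0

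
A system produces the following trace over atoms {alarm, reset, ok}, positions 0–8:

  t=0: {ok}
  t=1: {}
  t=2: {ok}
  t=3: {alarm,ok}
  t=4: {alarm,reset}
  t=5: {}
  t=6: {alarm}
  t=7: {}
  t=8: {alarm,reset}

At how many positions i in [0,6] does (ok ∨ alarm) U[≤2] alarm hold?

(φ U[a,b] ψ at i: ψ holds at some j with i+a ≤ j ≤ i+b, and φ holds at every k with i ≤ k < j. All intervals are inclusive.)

Evaluate at each i in [0,6]:
  i=0: ✗ (no rhs in [0,2])
  i=1: ✗ (lhs fails at k=1 before rhs at j=3)
  i=2: ✓ (rhs at j=3; lhs holds on [2,2])
  i=3: ✓ (rhs at j=3)
  i=4: ✓ (rhs at j=4)
  i=5: ✗ (lhs fails at k=5 before rhs at j=6)
  i=6: ✓ (rhs at j=6)
Positions where it holds: {2, 3, 4, 6} → 4.

4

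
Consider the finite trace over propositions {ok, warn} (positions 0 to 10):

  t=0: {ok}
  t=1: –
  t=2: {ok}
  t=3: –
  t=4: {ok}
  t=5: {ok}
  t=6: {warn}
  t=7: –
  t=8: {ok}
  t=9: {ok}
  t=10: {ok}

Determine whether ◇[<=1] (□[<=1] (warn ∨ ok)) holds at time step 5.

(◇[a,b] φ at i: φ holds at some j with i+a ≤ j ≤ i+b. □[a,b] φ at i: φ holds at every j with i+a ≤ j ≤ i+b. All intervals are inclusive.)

Check □[<=1] (warn ∨ ok) at each j in [5,6]:
  j=5: holds on [5,6]
  j=6: fails at 7
Found at j=5 → formula holds.

Yes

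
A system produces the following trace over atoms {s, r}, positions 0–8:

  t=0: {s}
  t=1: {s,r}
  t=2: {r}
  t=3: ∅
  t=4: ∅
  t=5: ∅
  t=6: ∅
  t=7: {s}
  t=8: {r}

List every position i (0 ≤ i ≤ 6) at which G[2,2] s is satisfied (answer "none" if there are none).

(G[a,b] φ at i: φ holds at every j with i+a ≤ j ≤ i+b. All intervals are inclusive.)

Evaluate at each i in [0,6]:
  i=0: ✗ (fails at j=2)
  i=1: ✗ (fails at j=3)
  i=2: ✗ (fails at j=4)
  i=3: ✗ (fails at j=5)
  i=4: ✗ (fails at j=6)
  i=5: ✓ (all of [7,7])
  i=6: ✗ (fails at j=8)

5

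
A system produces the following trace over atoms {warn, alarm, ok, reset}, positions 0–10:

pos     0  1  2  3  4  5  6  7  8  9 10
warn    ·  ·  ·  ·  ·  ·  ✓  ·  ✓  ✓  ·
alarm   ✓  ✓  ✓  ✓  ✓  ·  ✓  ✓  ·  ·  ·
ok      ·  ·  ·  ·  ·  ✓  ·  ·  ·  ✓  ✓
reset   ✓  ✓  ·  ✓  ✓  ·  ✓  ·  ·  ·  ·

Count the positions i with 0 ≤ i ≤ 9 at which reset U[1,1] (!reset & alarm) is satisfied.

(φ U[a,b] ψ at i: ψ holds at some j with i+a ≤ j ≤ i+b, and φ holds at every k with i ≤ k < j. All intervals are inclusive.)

2

Evaluate at each i in [0,9]:
  i=0: ✗ (no rhs in [1,1])
  i=1: ✓ (rhs at j=2; lhs holds on [1,1])
  i=2: ✗ (no rhs in [3,3])
  i=3: ✗ (no rhs in [4,4])
  i=4: ✗ (no rhs in [5,5])
  i=5: ✗ (no rhs in [6,6])
  i=6: ✓ (rhs at j=7; lhs holds on [6,6])
  i=7: ✗ (no rhs in [8,8])
  i=8: ✗ (no rhs in [9,9])
  i=9: ✗ (no rhs in [10,10])
Positions where it holds: {1, 6} → 2.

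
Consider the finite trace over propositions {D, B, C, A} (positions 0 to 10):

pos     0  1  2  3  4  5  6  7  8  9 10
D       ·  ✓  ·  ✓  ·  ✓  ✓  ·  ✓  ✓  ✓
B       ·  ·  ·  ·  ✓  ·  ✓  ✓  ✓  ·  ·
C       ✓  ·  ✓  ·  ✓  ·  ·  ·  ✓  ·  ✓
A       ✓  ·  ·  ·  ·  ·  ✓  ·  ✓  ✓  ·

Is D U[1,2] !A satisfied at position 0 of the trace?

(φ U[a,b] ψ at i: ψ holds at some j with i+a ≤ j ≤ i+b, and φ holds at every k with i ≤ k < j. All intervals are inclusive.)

Need some j in [1,2] with !A, and D at every k in [0,j-1].
  j=1: !A holds, but D fails at k=0 → not this j.
  j=2: !A holds, but D fails at k=0 → not this j.
No j in the window works → until fails.

False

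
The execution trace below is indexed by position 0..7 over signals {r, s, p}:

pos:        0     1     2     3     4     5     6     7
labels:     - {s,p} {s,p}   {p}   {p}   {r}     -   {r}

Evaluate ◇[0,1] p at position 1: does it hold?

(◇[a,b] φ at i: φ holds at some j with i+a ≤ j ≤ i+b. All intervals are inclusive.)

True

Check p at each j in [1,2]:
  j=1: true
  j=2: true
Found at j=1 → formula holds.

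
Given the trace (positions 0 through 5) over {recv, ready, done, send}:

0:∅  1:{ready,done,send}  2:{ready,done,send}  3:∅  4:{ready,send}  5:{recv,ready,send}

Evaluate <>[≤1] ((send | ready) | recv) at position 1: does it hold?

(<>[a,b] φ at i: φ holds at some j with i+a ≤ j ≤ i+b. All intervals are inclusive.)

Check ((send | ready) | recv) at each j in [1,2]:
  j=1: true
  j=2: true
Found at j=1 → formula holds.

Yes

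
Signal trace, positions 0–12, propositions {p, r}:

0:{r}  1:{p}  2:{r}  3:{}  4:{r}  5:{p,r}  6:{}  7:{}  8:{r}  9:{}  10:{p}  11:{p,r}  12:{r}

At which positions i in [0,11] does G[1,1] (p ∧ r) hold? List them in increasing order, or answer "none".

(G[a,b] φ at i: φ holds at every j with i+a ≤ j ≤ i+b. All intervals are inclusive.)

Evaluate at each i in [0,11]:
  i=0: ✗ (fails at j=1)
  i=1: ✗ (fails at j=2)
  i=2: ✗ (fails at j=3)
  i=3: ✗ (fails at j=4)
  i=4: ✓ (all of [5,5])
  i=5: ✗ (fails at j=6)
  i=6: ✗ (fails at j=7)
  i=7: ✗ (fails at j=8)
  i=8: ✗ (fails at j=9)
  i=9: ✗ (fails at j=10)
  i=10: ✓ (all of [11,11])
  i=11: ✗ (fails at j=12)

4, 10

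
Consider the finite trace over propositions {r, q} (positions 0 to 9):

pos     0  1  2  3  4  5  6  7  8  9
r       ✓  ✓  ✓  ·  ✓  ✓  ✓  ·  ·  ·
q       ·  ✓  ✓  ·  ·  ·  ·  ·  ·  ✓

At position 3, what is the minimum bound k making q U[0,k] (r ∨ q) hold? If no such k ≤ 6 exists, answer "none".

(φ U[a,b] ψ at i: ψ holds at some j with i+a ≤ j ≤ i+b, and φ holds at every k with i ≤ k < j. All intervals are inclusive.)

none

Need earliest j ≥ 3 with (r ∨ q), and q at every k in [3,j-1].
  j=3: rhs fails.
  j=4: rhs holds but lhs fails at k=3.
  j=5: rhs holds but lhs fails at k=3.
  j=6: rhs holds but lhs fails at k=3.
  j=7: rhs fails.
  j=8: rhs fails.
  j=9: rhs holds but lhs fails at k=3.
No witness within the range → none.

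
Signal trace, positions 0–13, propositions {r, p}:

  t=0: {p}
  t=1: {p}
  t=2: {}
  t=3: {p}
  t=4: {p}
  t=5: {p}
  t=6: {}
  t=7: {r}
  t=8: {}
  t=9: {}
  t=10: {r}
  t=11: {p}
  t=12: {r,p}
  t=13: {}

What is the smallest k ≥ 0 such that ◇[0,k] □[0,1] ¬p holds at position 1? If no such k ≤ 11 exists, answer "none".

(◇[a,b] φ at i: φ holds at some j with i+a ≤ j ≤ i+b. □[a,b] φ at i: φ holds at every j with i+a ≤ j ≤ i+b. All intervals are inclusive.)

5

Scan j = 1,2,… for □[0,1] ¬p:
  j=1: fails
  j=2: fails
  j=3: fails
  j=4: fails
  j=5: fails
  j=6: holds
First hit at j=6, so smallest k = 6-1 = 5.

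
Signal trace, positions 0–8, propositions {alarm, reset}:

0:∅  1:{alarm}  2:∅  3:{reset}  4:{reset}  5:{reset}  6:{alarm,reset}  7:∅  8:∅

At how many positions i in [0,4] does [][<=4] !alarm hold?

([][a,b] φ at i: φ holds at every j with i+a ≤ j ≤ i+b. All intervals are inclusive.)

Evaluate at each i in [0,4]:
  i=0: ✗ (fails at j=1)
  i=1: ✗ (fails at j=1)
  i=2: ✗ (fails at j=6)
  i=3: ✗ (fails at j=6)
  i=4: ✗ (fails at j=6)
Positions where it holds: {} → 0.

0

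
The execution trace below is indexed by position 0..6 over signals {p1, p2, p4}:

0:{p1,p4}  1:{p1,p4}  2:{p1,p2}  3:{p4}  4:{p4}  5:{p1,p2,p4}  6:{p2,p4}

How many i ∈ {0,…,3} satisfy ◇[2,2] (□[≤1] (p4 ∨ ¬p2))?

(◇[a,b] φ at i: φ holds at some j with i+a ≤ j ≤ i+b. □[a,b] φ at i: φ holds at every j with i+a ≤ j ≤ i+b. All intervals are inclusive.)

3

Evaluate at each i in [0,3]:
  i=0: ✗ (none in [2,2])
  i=1: ✓ (witness j=3)
  i=2: ✓ (witness j=4)
  i=3: ✓ (witness j=5)
Positions where it holds: {1, 2, 3} → 3.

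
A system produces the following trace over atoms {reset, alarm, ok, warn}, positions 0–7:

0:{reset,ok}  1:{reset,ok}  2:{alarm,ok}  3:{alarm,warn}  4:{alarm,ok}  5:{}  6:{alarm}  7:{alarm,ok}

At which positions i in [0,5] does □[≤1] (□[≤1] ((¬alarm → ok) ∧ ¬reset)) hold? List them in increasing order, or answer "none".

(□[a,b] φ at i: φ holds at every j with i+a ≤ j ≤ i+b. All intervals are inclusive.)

Evaluate at each i in [0,5]:
  i=0: ✗ (fails at j=0)
  i=1: ✗ (fails at j=1)
  i=2: ✓ (all of [2,3])
  i=3: ✗ (fails at j=4)
  i=4: ✗ (fails at j=4)
  i=5: ✗ (fails at j=5)

2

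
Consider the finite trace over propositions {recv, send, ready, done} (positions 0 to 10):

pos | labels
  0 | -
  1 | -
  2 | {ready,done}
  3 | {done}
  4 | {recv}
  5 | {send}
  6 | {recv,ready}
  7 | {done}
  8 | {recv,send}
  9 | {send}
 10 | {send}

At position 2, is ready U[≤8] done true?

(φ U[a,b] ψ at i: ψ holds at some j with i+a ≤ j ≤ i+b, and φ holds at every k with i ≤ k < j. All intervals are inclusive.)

Yes

Need some j in [2,10] with done, and ready at every k in [2,j-1].
  j=2: done holds; no prefix to check → satisfied.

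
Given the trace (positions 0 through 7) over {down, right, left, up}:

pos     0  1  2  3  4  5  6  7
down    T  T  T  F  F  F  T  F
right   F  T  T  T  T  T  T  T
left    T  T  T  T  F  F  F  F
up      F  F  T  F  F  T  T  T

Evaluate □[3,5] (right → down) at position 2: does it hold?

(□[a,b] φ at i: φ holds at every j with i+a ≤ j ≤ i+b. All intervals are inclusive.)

No

Check (right → down) at every j in [5,7]:
  j=5: antecedent true; consequent false → ✗
  j=6: antecedent true; consequent true → ✓
  j=7: antecedent true; consequent false → ✗
Fails at j=5 → formula fails.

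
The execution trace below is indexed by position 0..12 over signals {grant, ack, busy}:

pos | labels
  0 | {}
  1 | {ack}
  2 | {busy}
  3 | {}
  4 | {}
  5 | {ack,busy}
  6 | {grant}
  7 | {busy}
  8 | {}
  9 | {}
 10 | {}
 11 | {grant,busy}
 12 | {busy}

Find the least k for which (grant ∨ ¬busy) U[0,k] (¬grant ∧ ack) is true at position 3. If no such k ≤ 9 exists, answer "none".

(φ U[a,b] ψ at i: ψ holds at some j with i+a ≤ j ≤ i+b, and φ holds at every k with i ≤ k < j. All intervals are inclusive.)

Need earliest j ≥ 3 with (¬grant ∧ ack), and (grant ∨ ¬busy) at every k in [3,j-1].
  j=3: rhs fails.
  j=4: rhs fails.
  j=5: rhs holds; lhs holds on [3,4]. k = 2.

2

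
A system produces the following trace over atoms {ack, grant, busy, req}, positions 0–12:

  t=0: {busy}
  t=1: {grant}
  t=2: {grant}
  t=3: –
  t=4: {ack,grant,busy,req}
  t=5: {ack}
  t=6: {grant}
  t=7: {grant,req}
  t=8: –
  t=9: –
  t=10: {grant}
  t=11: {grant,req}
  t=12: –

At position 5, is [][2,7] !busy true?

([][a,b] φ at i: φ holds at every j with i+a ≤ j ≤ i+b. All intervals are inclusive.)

True

Check !busy at every j in [7,12]:
  j=7: true
  j=8: true
  j=9: true
  j=10: true
  j=11: true
  j=12: true
All positions satisfy it → formula holds.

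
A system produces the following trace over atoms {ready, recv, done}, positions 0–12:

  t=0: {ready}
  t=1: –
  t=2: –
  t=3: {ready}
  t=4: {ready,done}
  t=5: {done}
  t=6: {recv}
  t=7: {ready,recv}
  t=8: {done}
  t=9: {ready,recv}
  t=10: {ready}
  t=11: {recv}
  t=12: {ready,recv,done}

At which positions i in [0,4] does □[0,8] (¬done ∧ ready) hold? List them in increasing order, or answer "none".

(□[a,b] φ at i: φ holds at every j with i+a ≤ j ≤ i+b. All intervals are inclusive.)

none

Evaluate at each i in [0,4]:
  i=0: ✗ (fails at j=1)
  i=1: ✗ (fails at j=1)
  i=2: ✗ (fails at j=2)
  i=3: ✗ (fails at j=4)
  i=4: ✗ (fails at j=4)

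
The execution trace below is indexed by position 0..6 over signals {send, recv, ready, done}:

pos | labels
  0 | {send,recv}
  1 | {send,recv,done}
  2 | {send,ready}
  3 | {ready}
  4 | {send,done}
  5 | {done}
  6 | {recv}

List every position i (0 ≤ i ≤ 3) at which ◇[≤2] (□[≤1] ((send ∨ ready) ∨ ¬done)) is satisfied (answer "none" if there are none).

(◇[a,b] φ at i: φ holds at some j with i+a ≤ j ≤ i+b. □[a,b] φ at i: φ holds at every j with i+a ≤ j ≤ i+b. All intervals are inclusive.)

0, 1, 2, 3

Evaluate at each i in [0,3]:
  i=0: ✓ (witness j=0)
  i=1: ✓ (witness j=1)
  i=2: ✓ (witness j=2)
  i=3: ✓ (witness j=3)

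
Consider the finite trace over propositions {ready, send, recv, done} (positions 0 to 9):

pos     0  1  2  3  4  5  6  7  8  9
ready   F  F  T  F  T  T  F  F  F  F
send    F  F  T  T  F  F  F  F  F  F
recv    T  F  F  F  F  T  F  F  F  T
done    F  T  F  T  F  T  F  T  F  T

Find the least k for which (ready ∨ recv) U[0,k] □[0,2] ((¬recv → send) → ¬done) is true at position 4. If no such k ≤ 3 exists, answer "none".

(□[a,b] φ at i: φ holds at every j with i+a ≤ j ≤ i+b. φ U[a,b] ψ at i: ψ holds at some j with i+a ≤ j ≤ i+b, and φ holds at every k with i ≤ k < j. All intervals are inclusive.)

2

Need earliest j ≥ 4 with □[0,2] ((¬recv → send) → ¬done), and (ready ∨ recv) at every k in [4,j-1].
  j=4: rhs fails.
  j=5: rhs fails.
  j=6: rhs holds; lhs holds on [4,5]. k = 2.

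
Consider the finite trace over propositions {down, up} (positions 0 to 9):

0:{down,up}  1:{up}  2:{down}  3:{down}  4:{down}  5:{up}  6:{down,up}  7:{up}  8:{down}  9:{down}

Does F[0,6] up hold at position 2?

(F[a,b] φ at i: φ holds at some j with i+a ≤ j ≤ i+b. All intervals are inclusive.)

Check up at each j in [2,8]:
  j=2: false
  j=3: false
  j=4: false
  j=5: true
  j=6: true
  j=7: true
  j=8: false
Found at j=5 → formula holds.

True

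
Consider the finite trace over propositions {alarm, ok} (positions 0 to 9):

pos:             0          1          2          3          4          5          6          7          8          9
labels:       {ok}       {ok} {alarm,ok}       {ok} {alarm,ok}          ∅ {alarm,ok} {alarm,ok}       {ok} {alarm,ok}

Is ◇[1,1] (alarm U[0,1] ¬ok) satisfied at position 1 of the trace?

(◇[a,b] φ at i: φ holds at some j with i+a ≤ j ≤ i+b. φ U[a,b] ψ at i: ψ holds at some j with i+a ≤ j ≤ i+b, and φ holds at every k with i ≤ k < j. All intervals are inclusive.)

Check (alarm U[0,1] ¬ok) at each j in [2,2]:
  j=2: fails
No position in the window satisfies it → formula fails.

No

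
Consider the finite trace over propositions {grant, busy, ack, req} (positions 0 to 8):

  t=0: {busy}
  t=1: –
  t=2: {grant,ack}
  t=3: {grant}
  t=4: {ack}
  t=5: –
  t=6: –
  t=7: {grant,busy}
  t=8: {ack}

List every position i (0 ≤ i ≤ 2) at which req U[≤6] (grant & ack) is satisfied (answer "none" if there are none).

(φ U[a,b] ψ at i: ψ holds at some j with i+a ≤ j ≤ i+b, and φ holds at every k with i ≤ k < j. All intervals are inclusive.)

Evaluate at each i in [0,2]:
  i=0: ✗ (lhs fails at k=0 before rhs at j=2)
  i=1: ✗ (lhs fails at k=1 before rhs at j=2)
  i=2: ✓ (rhs at j=2)

2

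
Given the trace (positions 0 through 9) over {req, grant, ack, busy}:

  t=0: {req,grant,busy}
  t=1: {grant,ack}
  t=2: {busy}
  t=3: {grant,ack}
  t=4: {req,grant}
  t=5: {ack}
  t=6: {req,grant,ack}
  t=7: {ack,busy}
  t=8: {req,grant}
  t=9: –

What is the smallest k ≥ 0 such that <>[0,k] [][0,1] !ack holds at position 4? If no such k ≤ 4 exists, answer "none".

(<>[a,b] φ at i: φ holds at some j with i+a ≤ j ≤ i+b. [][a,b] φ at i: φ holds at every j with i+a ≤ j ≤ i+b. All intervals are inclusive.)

Scan j = 4,5,… for [][0,1] !ack:
  j=4: fails
  j=5: fails
  j=6: fails
  j=7: fails
  j=8: holds
First hit at j=8, so smallest k = 8-4 = 4.

4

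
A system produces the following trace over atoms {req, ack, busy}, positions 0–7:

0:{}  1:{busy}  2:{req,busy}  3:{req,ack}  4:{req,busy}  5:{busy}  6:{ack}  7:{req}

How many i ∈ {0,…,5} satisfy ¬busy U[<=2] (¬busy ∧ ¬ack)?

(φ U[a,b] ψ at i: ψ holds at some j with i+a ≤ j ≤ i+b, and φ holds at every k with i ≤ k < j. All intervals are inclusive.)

1

Evaluate at each i in [0,5]:
  i=0: ✓ (rhs at j=0)
  i=1: ✗ (no rhs in [1,3])
  i=2: ✗ (no rhs in [2,4])
  i=3: ✗ (no rhs in [3,5])
  i=4: ✗ (no rhs in [4,6])
  i=5: ✗ (lhs fails at k=5 before rhs at j=7)
Positions where it holds: {0} → 1.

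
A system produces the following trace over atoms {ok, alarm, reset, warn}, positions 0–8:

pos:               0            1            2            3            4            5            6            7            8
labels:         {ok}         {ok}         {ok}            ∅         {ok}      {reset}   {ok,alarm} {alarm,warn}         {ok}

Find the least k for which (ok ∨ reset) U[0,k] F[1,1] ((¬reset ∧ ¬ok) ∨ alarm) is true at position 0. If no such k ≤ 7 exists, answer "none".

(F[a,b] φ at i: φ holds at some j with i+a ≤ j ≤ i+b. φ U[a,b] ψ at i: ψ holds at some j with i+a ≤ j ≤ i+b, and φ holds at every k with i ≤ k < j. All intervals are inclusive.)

2

Need earliest j ≥ 0 with F[1,1] ((¬reset ∧ ¬ok) ∨ alarm), and (ok ∨ reset) at every k in [0,j-1].
  j=0: rhs fails.
  j=1: rhs fails.
  j=2: rhs holds; lhs holds on [0,1]. k = 2.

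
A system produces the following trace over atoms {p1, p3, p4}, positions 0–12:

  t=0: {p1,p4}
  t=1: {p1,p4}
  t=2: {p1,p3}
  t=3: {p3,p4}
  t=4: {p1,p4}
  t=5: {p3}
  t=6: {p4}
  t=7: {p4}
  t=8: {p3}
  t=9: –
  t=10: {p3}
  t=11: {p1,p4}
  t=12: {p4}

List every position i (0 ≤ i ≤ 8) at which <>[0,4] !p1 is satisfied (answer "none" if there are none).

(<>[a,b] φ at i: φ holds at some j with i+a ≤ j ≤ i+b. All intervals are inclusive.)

0, 1, 2, 3, 4, 5, 6, 7, 8

Evaluate at each i in [0,8]:
  i=0: ✓ (witness j=3)
  i=1: ✓ (witness j=3)
  i=2: ✓ (witness j=3)
  i=3: ✓ (witness j=3)
  i=4: ✓ (witness j=5)
  i=5: ✓ (witness j=5)
  i=6: ✓ (witness j=6)
  i=7: ✓ (witness j=7)
  i=8: ✓ (witness j=8)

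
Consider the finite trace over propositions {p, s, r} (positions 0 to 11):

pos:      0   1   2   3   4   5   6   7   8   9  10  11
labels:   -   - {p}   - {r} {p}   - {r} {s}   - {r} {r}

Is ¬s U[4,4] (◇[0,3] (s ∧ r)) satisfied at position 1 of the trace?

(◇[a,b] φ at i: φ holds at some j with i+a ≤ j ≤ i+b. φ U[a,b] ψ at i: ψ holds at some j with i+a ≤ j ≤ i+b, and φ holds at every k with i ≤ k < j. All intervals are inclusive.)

Need some j in [5,5] with ◇[0,3] (s ∧ r), and ¬s at every k in [1,j-1].
  j=5: ◇[0,3] (s ∧ r) — fails (none in [5,8]).
No j in the window works → until fails.

False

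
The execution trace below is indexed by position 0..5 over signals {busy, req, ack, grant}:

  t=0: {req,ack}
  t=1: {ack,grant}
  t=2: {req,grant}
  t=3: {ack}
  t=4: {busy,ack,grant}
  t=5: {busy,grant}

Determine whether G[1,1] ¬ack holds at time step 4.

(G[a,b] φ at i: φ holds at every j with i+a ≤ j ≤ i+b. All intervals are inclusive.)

Yes

Check ¬ack at every j in [5,5]:
  j=5: true
All positions satisfy it → formula holds.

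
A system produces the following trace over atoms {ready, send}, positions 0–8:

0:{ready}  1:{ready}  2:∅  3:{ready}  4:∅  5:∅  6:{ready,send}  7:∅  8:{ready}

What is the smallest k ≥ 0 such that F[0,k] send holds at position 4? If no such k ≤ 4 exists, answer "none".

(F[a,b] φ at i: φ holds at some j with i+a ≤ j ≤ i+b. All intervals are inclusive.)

2

Scan j = 4,5,… for send:
  j=4: fails
  j=5: fails
  j=6: holds
First hit at j=6, so smallest k = 6-4 = 2.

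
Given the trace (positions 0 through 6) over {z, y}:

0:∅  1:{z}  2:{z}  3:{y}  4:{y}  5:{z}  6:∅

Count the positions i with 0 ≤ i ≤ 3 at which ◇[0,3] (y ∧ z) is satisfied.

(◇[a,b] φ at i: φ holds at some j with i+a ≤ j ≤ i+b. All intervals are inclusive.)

Evaluate at each i in [0,3]:
  i=0: ✗ (none in [0,3])
  i=1: ✗ (none in [1,4])
  i=2: ✗ (none in [2,5])
  i=3: ✗ (none in [3,6])
Positions where it holds: {} → 0.

0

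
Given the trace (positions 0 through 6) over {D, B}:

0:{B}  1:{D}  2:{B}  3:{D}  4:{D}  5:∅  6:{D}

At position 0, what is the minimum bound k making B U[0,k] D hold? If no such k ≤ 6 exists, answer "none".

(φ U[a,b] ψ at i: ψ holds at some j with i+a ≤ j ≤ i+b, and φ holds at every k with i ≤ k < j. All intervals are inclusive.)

1

Need earliest j ≥ 0 with D, and B at every k in [0,j-1].
  j=0: rhs fails.
  j=1: rhs holds; lhs holds on [0,0]. k = 1.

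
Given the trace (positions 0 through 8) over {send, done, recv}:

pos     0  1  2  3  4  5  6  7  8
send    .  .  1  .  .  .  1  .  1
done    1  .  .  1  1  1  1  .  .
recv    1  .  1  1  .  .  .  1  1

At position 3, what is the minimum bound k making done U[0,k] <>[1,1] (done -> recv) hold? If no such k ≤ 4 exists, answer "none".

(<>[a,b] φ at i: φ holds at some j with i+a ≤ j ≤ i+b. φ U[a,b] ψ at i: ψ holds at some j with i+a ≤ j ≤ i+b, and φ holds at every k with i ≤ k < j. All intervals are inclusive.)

3

Need earliest j ≥ 3 with <>[1,1] (done -> recv), and done at every k in [3,j-1].
  j=3: rhs fails.
  j=4: rhs fails.
  j=5: rhs fails.
  j=6: rhs holds; lhs holds on [3,5]. k = 3.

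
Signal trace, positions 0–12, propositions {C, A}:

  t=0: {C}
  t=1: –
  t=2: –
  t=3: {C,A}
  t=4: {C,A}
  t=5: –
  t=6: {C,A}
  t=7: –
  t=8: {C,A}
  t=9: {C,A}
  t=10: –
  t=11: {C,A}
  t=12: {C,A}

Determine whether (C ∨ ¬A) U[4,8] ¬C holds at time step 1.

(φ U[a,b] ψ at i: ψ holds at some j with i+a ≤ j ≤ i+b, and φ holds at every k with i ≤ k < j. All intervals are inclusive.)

Need some j in [5,9] with ¬C, and (C ∨ ¬A) at every k in [1,j-1].
  j=5: ¬C holds; (C ∨ ¬A) holds at every k in [1,4] → satisfied.

True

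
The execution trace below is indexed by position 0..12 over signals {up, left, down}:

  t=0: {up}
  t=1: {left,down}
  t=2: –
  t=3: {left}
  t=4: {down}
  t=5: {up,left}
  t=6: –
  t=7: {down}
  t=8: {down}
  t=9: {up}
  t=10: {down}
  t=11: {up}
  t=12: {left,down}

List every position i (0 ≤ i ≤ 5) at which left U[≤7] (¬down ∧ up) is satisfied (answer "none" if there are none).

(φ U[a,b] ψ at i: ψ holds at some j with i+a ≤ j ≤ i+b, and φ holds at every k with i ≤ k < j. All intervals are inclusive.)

0, 5

Evaluate at each i in [0,5]:
  i=0: ✓ (rhs at j=0)
  i=1: ✗ (lhs fails at k=2 before rhs at j=5)
  i=2: ✗ (lhs fails at k=2 before rhs at j=5)
  i=3: ✗ (lhs fails at k=4 before rhs at j=5)
  i=4: ✗ (lhs fails at k=4 before rhs at j=5)
  i=5: ✓ (rhs at j=5)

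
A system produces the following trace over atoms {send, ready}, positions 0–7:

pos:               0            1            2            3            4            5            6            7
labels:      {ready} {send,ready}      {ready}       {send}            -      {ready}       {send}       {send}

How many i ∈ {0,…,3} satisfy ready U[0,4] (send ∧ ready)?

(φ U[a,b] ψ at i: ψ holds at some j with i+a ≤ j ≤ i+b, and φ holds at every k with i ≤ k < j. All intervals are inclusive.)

2

Evaluate at each i in [0,3]:
  i=0: ✓ (rhs at j=1; lhs holds on [0,0])
  i=1: ✓ (rhs at j=1)
  i=2: ✗ (no rhs in [2,6])
  i=3: ✗ (no rhs in [3,7])
Positions where it holds: {0, 1} → 2.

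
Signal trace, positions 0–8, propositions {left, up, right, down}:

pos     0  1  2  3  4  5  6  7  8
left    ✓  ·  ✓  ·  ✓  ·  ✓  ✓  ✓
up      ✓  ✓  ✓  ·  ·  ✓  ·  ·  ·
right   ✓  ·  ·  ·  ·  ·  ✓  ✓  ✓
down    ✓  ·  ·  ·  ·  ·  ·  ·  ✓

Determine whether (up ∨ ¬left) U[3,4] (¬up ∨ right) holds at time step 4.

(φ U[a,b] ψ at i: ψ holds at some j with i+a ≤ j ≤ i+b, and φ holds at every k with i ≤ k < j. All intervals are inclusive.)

Need some j in [7,8] with (¬up ∨ right), and (up ∨ ¬left) at every k in [4,j-1].
  j=7: (¬up ∨ right) holds, but (up ∨ ¬left) fails at k=4 → not this j.
  j=8: (¬up ∨ right) holds, but (up ∨ ¬left) fails at k=4 → not this j.
No j in the window works → until fails.

No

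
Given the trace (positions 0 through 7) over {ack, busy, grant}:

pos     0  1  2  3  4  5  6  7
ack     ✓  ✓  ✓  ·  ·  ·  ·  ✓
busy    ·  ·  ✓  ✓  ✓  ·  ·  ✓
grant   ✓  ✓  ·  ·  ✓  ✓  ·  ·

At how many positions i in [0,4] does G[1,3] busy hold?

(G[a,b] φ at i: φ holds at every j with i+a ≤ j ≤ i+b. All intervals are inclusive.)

Evaluate at each i in [0,4]:
  i=0: ✗ (fails at j=1)
  i=1: ✓ (all of [2,4])
  i=2: ✗ (fails at j=5)
  i=3: ✗ (fails at j=5)
  i=4: ✗ (fails at j=5)
Positions where it holds: {1} → 1.

1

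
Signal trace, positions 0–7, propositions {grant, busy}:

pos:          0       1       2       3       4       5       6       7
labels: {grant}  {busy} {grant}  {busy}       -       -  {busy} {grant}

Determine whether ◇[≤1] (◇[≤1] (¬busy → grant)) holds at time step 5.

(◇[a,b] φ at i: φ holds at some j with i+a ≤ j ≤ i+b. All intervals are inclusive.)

Yes

Check ◇[≤1] (¬busy → grant) at each j in [5,6]:
  j=5: holds (witness at 6)
  j=6: holds (witness at 6)
Found at j=5 → formula holds.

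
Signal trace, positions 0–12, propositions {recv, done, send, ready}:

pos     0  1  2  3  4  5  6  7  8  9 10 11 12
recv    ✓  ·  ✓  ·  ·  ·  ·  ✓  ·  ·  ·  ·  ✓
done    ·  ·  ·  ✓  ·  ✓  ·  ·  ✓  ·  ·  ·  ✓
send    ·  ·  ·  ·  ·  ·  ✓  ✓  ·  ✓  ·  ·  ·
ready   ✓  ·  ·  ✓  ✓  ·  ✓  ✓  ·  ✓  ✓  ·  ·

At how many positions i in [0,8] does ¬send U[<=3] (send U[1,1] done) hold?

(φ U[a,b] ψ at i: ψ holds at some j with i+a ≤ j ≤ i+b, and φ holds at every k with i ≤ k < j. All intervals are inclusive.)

1

Evaluate at each i in [0,8]:
  i=0: ✗ (no rhs in [0,3])
  i=1: ✗ (no rhs in [1,4])
  i=2: ✗ (no rhs in [2,5])
  i=3: ✗ (no rhs in [3,6])
  i=4: ✗ (lhs fails at k=6 before rhs at j=7)
  i=5: ✗ (lhs fails at k=6 before rhs at j=7)
  i=6: ✗ (lhs fails at k=6 before rhs at j=7)
  i=7: ✓ (rhs at j=7)
  i=8: ✗ (no rhs in [8,11])
Positions where it holds: {7} → 1.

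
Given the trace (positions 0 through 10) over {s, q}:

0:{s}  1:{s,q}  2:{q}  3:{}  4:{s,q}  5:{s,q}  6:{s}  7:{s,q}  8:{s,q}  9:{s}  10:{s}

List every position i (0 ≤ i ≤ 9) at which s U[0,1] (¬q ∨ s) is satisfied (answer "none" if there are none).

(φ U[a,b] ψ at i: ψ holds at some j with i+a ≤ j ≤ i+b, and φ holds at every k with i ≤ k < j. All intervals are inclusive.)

Evaluate at each i in [0,9]:
  i=0: ✓ (rhs at j=0)
  i=1: ✓ (rhs at j=1)
  i=2: ✗ (lhs fails at k=2 before rhs at j=3)
  i=3: ✓ (rhs at j=3)
  i=4: ✓ (rhs at j=4)
  i=5: ✓ (rhs at j=5)
  i=6: ✓ (rhs at j=6)
  i=7: ✓ (rhs at j=7)
  i=8: ✓ (rhs at j=8)
  i=9: ✓ (rhs at j=9)

0, 1, 3, 4, 5, 6, 7, 8, 9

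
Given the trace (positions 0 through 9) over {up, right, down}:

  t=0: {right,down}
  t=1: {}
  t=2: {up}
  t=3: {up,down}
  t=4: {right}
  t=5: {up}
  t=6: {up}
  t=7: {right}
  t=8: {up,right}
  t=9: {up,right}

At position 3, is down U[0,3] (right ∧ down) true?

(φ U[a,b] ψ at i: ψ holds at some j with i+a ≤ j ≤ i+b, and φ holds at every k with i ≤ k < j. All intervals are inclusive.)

Need some j in [3,6] with (right ∧ down), and down at every k in [3,j-1].
  j=3: (right ∧ down) false.
  j=4: (right ∧ down) false.
  j=5: (right ∧ down) false.
  j=6: (right ∧ down) false.
No j in the window works → until fails.

Does not hold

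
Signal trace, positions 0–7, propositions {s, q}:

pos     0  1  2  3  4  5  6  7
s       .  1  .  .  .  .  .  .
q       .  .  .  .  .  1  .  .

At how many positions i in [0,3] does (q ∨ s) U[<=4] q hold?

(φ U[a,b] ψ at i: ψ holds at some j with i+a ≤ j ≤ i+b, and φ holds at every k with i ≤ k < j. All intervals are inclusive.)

Evaluate at each i in [0,3]:
  i=0: ✗ (no rhs in [0,4])
  i=1: ✗ (lhs fails at k=2 before rhs at j=5)
  i=2: ✗ (lhs fails at k=2 before rhs at j=5)
  i=3: ✗ (lhs fails at k=3 before rhs at j=5)
Positions where it holds: {} → 0.

0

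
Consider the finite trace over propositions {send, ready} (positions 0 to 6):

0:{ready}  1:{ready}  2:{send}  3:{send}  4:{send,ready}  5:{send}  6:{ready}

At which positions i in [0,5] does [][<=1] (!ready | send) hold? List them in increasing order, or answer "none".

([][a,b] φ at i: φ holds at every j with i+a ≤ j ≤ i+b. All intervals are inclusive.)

Evaluate at each i in [0,5]:
  i=0: ✗ (fails at j=0)
  i=1: ✗ (fails at j=1)
  i=2: ✓ (all of [2,3])
  i=3: ✓ (all of [3,4])
  i=4: ✓ (all of [4,5])
  i=5: ✗ (fails at j=6)

2, 3, 4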